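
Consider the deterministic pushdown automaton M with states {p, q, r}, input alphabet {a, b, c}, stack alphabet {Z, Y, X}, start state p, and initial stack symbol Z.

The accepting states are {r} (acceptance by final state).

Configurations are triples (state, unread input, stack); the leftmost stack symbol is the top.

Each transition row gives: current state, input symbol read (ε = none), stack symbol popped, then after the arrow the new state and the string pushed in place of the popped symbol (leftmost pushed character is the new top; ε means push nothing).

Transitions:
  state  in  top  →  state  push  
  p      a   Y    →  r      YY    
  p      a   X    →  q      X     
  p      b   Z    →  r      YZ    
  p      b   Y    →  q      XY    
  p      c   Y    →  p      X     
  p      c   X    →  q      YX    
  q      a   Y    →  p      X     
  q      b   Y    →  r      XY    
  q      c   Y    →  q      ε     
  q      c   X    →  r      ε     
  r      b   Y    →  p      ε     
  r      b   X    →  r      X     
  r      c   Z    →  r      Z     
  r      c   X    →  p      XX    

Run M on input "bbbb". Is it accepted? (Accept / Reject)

Reject

(p, bbbb, Z) ⊢ (r, bbb, YZ) ⊢ (p, bb, Z) ⊢ (r, b, YZ) ⊢ (p, ε, Z)
All input consumed; state p ∉ F and no further ε-move applies.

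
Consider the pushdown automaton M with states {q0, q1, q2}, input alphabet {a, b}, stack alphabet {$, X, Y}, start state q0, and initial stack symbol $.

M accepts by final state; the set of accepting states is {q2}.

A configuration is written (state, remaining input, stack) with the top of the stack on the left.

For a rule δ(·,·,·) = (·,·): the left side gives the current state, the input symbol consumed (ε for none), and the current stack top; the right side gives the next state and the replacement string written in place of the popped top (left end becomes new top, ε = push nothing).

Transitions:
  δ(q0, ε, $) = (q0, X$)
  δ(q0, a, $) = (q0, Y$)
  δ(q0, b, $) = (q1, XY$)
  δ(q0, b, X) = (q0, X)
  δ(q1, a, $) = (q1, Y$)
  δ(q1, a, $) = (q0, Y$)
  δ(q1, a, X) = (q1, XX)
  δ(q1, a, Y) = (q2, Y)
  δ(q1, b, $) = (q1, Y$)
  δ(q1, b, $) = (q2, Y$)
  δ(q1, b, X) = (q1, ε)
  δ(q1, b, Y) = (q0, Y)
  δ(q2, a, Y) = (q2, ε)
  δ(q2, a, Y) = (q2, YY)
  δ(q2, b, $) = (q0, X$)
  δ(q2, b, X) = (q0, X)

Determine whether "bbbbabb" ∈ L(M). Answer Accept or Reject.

Reject

No computation consumes all input and reaches a final state.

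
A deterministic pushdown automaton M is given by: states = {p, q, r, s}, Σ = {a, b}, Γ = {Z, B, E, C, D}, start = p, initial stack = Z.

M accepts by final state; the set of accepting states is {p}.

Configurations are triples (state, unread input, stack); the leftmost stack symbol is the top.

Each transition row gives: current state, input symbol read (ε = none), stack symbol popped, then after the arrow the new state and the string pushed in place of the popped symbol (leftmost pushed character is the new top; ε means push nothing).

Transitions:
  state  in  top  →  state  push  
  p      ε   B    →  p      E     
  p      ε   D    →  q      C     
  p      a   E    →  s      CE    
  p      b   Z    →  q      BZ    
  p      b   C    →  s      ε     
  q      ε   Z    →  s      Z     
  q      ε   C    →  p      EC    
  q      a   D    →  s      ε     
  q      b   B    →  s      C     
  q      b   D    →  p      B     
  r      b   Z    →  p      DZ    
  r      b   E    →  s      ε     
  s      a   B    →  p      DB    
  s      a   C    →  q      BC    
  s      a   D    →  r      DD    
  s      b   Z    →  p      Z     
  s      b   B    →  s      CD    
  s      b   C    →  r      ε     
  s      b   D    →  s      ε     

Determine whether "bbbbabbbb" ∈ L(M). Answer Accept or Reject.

Accept

(p, bbbbabbbb, Z) ⊢ (q, bbbabbbb, BZ) ⊢ (s, bbabbbb, CZ) ⊢ (r, babbbb, Z) ⊢ (p, abbbb, DZ) ⊢ (q, abbbb, CZ) ⊢ (p, abbbb, ECZ) ⊢ (s, bbbb, CECZ) ⊢ (r, bbb, ECZ) ⊢ (s, bb, CZ) ⊢ (r, b, Z) ⊢ (p, ε, DZ)
All input consumed; state p ∈ F.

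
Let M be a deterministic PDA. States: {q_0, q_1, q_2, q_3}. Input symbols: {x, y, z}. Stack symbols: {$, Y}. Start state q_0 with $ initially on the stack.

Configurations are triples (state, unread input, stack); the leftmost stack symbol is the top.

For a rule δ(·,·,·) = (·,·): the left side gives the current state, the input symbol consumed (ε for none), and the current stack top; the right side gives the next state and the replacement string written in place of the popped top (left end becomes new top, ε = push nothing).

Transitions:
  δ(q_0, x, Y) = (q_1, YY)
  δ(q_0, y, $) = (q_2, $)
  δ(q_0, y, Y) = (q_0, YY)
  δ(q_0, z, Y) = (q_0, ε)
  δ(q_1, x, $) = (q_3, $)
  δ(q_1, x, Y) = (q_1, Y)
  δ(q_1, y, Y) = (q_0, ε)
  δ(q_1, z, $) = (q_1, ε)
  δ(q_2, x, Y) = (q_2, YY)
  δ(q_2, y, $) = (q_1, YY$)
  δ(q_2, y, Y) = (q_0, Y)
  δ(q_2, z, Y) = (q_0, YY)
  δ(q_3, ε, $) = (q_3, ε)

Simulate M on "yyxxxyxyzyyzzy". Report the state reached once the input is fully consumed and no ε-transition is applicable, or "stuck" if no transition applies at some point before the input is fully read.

(q_0, yyxxxyxyzyyzzy, $)
  read y, top $: go to q_2, push $ → (q_2, yxxxyxyzyyzzy, $)
  read y, top $: go to q_1, push YY$ → (q_1, xxxyxyzyyzzy, YY$)
  read x, top Y: go to q_1, push Y → (q_1, xxyxyzyyzzy, YY$)
  read x, top Y: go to q_1, push Y → (q_1, xyxyzyyzzy, YY$)
  read x, top Y: go to q_1, push Y → (q_1, yxyzyyzzy, YY$)
  read y, top Y: go to q_0, push ε → (q_0, xyzyyzzy, Y$)
  read x, top Y: go to q_1, push YY → (q_1, yzyyzzy, YY$)
  read y, top Y: go to q_0, push ε → (q_0, zyyzzy, Y$)
  read z, top Y: go to q_0, push ε → (q_0, yyzzy, $)
  read y, top $: go to q_2, push $ → (q_2, yzzy, $)
  read y, top $: go to q_1, push YY$ → (q_1, zzy, YY$)
No transition for (q_1, z, top Y); M blocks with input zzy remaining.

stuck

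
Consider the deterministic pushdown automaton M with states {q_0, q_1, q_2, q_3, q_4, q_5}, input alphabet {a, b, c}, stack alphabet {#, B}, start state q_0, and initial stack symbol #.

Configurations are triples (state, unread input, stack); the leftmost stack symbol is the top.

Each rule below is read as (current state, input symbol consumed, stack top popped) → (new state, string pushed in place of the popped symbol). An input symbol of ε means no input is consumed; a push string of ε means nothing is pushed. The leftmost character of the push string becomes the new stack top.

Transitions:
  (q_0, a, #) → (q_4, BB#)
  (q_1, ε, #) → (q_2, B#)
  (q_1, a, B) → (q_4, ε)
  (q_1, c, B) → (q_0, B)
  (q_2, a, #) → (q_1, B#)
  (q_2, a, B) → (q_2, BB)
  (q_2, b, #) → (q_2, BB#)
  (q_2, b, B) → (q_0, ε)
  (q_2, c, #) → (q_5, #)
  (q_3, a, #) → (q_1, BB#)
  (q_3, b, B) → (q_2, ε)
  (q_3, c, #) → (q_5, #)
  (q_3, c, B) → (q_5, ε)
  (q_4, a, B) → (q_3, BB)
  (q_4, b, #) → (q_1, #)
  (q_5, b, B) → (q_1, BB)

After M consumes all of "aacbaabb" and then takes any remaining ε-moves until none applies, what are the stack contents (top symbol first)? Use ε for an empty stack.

B#

(q_0, aacbaabb, #)
  read a, top #: go to q_4, push BB# → (q_4, acbaabb, BB#)
  read a, top B: go to q_3, push BB → (q_3, cbaabb, BBB#)
  read c, top B: go to q_5, push ε → (q_5, baabb, BB#)
  read b, top B: go to q_1, push BB → (q_1, aabb, BBB#)
  read a, top B: go to q_4, push ε → (q_4, abb, BB#)
  read a, top B: go to q_3, push BB → (q_3, bb, BBB#)
  read b, top B: go to q_2, push ε → (q_2, b, BB#)
  read b, top B: go to q_0, push ε → (q_0, ε, B#)
All input consumed in state q_0 with stack B#.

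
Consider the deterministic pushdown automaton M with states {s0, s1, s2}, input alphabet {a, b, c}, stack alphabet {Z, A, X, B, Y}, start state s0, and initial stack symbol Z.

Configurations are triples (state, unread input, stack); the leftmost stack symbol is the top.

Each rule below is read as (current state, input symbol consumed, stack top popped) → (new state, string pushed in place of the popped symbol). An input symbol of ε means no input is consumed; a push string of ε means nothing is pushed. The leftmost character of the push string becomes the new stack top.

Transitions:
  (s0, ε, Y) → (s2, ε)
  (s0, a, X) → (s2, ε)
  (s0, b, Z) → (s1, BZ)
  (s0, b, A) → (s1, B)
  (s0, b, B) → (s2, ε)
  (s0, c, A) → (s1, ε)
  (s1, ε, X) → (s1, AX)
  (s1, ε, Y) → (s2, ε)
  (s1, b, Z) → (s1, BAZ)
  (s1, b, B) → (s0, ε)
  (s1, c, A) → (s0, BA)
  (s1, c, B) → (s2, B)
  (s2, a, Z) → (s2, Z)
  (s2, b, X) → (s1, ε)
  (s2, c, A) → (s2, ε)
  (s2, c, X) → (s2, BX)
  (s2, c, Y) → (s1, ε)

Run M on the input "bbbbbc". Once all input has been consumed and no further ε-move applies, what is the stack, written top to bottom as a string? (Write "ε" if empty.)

(s0, bbbbbc, Z)
  read b, top Z: go to s1, push BZ → (s1, bbbbc, BZ)
  read b, top B: go to s0, push ε → (s0, bbbc, Z)
  read b, top Z: go to s1, push BZ → (s1, bbc, BZ)
  read b, top B: go to s0, push ε → (s0, bc, Z)
  read b, top Z: go to s1, push BZ → (s1, c, BZ)
  read c, top B: go to s2, push B → (s2, ε, BZ)
All input consumed in state s2 with stack BZ.

BZ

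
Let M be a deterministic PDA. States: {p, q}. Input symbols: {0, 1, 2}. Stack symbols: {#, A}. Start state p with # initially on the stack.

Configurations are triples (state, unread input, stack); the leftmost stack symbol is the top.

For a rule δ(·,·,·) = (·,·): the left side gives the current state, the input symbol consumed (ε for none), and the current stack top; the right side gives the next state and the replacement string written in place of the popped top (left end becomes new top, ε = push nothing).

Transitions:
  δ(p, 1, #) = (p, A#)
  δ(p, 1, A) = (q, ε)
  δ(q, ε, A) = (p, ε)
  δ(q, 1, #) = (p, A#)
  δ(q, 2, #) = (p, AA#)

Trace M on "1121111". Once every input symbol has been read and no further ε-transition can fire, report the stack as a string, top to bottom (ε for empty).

A#

(p, 1121111, #)
  read 1, top #: go to p, push A# → (p, 121111, A#)
  read 1, top A: go to q, push ε → (q, 21111, #)
  read 2, top #: go to p, push AA# → (p, 1111, AA#)
  read 1, top A: go to q, push ε → (q, 111, A#)
  ε-move, top A: go to p, push ε → (p, 111, #)
  read 1, top #: go to p, push A# → (p, 11, A#)
  read 1, top A: go to q, push ε → (q, 1, #)
  read 1, top #: go to p, push A# → (p, ε, A#)
All input consumed in state p with stack A#.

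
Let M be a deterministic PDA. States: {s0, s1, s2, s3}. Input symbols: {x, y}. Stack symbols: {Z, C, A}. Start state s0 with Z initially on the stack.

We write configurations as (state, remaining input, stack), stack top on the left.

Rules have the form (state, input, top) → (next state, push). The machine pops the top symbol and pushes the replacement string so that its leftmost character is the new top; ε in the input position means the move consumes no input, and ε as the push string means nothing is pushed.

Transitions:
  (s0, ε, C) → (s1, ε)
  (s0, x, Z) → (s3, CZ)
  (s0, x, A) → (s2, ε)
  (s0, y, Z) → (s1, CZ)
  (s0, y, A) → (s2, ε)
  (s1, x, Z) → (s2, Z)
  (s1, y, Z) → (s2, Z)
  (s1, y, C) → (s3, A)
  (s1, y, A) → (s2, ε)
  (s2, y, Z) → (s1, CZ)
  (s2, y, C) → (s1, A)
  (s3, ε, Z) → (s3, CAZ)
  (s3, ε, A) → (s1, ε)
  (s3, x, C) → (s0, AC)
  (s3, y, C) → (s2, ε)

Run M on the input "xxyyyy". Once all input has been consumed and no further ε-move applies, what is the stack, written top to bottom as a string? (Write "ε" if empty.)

(s0, xxyyyy, Z)
  read x, top Z: go to s3, push CZ → (s3, xyyyy, CZ)
  read x, top C: go to s0, push AC → (s0, yyyy, ACZ)
  read y, top A: go to s2, push ε → (s2, yyy, CZ)
  read y, top C: go to s1, push A → (s1, yy, AZ)
  read y, top A: go to s2, push ε → (s2, y, Z)
  read y, top Z: go to s1, push CZ → (s1, ε, CZ)
All input consumed in state s1 with stack CZ.

CZ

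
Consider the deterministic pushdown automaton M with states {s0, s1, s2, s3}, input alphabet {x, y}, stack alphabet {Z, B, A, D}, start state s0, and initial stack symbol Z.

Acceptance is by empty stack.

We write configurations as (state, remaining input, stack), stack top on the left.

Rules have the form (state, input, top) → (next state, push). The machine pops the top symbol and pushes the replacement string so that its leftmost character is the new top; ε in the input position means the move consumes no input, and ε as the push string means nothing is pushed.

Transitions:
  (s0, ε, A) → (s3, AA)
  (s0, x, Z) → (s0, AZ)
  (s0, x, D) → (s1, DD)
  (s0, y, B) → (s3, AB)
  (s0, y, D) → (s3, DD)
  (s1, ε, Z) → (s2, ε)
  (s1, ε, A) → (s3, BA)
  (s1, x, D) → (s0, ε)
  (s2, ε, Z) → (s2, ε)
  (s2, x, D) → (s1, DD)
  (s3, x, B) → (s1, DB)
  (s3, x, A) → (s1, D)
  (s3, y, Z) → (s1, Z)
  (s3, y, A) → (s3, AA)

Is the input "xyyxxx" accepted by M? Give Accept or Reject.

(s0, xyyxxx, Z) ⊢ (s0, yyxxx, AZ) ⊢ (s3, yyxxx, AAZ) ⊢ (s3, yxxx, AAAZ) ⊢ (s3, xxx, AAAAZ) ⊢ (s1, xx, DAAAZ) ⊢ (s0, x, AAAZ) ⊢ (s3, x, AAAAZ) ⊢ (s1, ε, DAAAZ)
All input consumed; stack is DAAAZ, not empty, and no further ε-move applies.

Reject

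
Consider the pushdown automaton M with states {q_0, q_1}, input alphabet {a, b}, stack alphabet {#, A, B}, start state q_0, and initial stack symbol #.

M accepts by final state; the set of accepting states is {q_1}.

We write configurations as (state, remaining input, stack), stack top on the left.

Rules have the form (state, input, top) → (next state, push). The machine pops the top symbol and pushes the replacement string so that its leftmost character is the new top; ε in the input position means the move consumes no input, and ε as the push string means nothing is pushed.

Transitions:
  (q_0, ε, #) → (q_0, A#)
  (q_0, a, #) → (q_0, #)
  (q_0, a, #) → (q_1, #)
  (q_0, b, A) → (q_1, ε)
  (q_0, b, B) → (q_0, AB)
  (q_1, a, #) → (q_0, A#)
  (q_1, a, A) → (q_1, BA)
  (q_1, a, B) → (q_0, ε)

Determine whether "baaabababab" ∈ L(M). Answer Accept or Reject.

Reject

No computation consumes all input and reaches a final state.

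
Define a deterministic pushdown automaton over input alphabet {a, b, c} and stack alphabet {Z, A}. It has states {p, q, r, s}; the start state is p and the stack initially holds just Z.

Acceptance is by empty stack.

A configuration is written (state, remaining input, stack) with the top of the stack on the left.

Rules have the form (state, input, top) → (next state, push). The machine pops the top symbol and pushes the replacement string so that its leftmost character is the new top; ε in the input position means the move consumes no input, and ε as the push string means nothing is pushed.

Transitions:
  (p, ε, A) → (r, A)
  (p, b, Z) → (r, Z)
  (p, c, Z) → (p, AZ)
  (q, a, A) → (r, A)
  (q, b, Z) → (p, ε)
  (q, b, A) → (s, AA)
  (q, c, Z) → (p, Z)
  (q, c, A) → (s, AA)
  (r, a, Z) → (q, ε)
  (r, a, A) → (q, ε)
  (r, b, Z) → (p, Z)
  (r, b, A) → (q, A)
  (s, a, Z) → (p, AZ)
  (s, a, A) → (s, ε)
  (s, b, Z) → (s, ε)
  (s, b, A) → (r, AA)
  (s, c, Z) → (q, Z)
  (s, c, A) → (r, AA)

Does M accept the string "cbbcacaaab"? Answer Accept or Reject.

(p, cbbcacaaab, Z) ⊢ (p, bbcacaaab, AZ) ⊢ (r, bbcacaaab, AZ) ⊢ (q, bcacaaab, AZ) ⊢ (s, cacaaab, AAZ) ⊢ (r, acaaab, AAAZ) ⊢ (q, caaab, AAZ) ⊢ (s, aaab, AAAZ) ⊢ (s, aab, AAZ) ⊢ (s, ab, AZ) ⊢ (s, b, Z) ⊢ (s, ε, ε)
All input consumed and the stack is empty.

Accept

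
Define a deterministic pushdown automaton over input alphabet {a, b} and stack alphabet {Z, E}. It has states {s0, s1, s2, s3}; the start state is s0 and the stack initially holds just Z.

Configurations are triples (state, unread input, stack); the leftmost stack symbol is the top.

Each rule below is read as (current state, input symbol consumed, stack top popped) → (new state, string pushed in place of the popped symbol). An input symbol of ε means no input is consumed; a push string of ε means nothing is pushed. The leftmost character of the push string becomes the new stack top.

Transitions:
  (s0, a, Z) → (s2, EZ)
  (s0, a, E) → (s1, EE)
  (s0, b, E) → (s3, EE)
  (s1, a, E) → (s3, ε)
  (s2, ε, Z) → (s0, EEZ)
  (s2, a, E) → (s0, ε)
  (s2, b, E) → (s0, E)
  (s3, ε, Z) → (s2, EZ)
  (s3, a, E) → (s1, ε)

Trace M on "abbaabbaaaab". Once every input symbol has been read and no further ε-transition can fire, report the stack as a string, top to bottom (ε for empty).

(s0, abbaabbaaaab, Z) ⊢ (s2, bbaabbaaaab, EZ) ⊢ (s0, baabbaaaab, EZ) ⊢ (s3, aabbaaaab, EEZ) ⊢ (s1, abbaaaab, EZ) ⊢ (s3, bbaaaab, Z) ⊢ (s2, bbaaaab, EZ) ⊢ (s0, baaaab, EZ) ⊢ (s3, aaaab, EEZ) ⊢ (s1, aaab, EZ) ⊢ (s3, aab, Z) ⊢ (s2, aab, EZ) ⊢ (s0, ab, Z) ⊢ (s2, b, EZ) ⊢ (s0, ε, EZ)
All input consumed in state s0 with stack EZ.

EZ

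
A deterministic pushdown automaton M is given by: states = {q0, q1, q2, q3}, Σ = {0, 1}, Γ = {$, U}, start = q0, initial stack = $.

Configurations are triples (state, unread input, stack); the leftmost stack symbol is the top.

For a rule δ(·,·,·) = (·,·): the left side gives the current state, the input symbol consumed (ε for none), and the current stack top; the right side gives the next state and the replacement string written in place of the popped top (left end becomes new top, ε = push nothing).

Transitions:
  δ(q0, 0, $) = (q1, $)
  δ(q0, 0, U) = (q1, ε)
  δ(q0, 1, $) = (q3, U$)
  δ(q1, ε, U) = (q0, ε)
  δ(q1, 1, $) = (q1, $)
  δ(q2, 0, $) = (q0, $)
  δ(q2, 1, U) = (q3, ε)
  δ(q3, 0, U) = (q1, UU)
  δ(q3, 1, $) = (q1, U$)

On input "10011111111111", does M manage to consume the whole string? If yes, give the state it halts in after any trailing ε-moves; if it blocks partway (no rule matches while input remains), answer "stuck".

q1

(q0, 10011111111111, $) ⊢ (q3, 0011111111111, U$) ⊢ (q1, 011111111111, UU$) ⊢ (q0, 011111111111, U$) ⊢ (q1, 11111111111, $) ⊢ (q1, 1111111111, $) ⊢ (q1, 111111111, $) ⊢ (q1, 11111111, $) ⊢ (q1, 1111111, $) ⊢ (q1, 111111, $) ⊢ (q1, 11111, $) ⊢ (q1, 1111, $) ⊢ (q1, 111, $) ⊢ (q1, 11, $) ⊢ (q1, 1, $) ⊢ (q1, ε, $)
All input consumed; M is in state q1.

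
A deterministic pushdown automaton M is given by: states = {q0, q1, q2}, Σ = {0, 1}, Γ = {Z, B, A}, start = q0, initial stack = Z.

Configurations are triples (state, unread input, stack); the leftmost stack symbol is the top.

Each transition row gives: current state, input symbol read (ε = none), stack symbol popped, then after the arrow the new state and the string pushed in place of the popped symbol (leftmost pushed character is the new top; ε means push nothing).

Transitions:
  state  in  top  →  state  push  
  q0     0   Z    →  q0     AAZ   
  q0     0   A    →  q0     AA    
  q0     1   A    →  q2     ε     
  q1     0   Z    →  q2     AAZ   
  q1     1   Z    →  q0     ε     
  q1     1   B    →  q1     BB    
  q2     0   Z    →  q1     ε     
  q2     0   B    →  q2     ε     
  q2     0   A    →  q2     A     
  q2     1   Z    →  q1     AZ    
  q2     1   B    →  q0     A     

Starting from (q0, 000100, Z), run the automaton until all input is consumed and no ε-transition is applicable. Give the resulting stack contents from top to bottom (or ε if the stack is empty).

AAAZ

(q0, 000100, Z)
  read 0, top Z: go to q0, push AAZ → (q0, 00100, AAZ)
  read 0, top A: go to q0, push AA → (q0, 0100, AAAZ)
  read 0, top A: go to q0, push AA → (q0, 100, AAAAZ)
  read 1, top A: go to q2, push ε → (q2, 00, AAAZ)
  read 0, top A: go to q2, push A → (q2, 0, AAAZ)
  read 0, top A: go to q2, push A → (q2, ε, AAAZ)
All input consumed in state q2 with stack AAAZ.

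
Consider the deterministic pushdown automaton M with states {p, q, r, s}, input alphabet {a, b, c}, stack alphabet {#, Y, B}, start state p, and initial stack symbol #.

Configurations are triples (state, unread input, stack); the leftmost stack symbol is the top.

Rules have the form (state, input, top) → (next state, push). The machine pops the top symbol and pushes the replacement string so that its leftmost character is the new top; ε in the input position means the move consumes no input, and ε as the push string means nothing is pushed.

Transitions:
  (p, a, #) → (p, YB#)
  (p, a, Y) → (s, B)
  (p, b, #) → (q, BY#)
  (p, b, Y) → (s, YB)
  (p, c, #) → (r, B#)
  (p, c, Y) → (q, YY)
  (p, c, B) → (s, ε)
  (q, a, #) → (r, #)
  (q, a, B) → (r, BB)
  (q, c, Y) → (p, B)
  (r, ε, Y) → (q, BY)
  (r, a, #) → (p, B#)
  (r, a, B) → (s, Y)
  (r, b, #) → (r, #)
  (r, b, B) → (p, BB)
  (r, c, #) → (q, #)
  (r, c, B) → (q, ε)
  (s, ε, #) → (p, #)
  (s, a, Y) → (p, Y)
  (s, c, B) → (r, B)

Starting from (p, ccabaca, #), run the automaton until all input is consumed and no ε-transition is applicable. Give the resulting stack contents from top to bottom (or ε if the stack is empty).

(p, ccabaca, #)
  read c, top #: go to r, push B# → (r, cabaca, B#)
  read c, top B: go to q, push ε → (q, abaca, #)
  read a, top #: go to r, push # → (r, baca, #)
  read b, top #: go to r, push # → (r, aca, #)
  read a, top #: go to p, push B# → (p, ca, B#)
  read c, top B: go to s, push ε → (s, a, #)
  ε-move, top #: go to p, push # → (p, a, #)
  read a, top #: go to p, push YB# → (p, ε, YB#)
All input consumed in state p with stack YB#.

YB#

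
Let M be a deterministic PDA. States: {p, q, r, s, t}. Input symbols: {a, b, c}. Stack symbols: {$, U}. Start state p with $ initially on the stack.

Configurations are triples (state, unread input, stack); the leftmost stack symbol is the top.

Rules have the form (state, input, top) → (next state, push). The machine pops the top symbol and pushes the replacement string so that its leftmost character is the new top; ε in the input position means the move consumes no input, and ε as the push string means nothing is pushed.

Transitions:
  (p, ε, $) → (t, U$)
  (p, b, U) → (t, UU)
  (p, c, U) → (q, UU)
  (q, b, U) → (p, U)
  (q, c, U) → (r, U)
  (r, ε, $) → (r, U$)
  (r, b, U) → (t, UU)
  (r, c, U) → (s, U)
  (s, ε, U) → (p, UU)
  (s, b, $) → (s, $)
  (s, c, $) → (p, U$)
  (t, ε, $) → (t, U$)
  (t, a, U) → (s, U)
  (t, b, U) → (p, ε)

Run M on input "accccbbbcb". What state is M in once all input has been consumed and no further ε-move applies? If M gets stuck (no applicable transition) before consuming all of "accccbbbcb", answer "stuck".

p

(p, accccbbbcb, $)
  ε-move, top $: go to t, push U$ → (t, accccbbbcb, U$)
  read a, top U: go to s, push U → (s, ccccbbbcb, U$)
  ε-move, top U: go to p, push UU → (p, ccccbbbcb, UU$)
  read c, top U: go to q, push UU → (q, cccbbbcb, UUU$)
  read c, top U: go to r, push U → (r, ccbbbcb, UUU$)
  read c, top U: go to s, push U → (s, cbbbcb, UUU$)
  ε-move, top U: go to p, push UU → (p, cbbbcb, UUUU$)
  read c, top U: go to q, push UU → (q, bbbcb, UUUUU$)
  read b, top U: go to p, push U → (p, bbcb, UUUUU$)
  read b, top U: go to t, push UU → (t, bcb, UUUUUU$)
  read b, top U: go to p, push ε → (p, cb, UUUUU$)
  read c, top U: go to q, push UU → (q, b, UUUUUU$)
  read b, top U: go to p, push U → (p, ε, UUUUUU$)
All input consumed; M is in state p.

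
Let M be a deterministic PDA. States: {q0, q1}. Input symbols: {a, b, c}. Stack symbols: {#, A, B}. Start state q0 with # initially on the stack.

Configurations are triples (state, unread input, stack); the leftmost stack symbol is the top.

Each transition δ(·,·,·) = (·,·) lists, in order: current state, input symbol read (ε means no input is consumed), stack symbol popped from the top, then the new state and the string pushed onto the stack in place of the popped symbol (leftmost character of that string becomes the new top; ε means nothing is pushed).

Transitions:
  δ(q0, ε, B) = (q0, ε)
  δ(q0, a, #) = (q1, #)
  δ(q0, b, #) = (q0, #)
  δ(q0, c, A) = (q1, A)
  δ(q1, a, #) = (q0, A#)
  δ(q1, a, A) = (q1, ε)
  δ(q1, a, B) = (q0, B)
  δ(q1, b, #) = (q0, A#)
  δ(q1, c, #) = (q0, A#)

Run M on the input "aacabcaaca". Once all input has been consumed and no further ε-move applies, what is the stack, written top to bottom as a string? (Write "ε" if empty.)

(q0, aacabcaaca, #)
  read a, top #: go to q1, push # → (q1, acabcaaca, #)
  read a, top #: go to q0, push A# → (q0, cabcaaca, A#)
  read c, top A: go to q1, push A → (q1, abcaaca, A#)
  read a, top A: go to q1, push ε → (q1, bcaaca, #)
  read b, top #: go to q0, push A# → (q0, caaca, A#)
  read c, top A: go to q1, push A → (q1, aaca, A#)
  read a, top A: go to q1, push ε → (q1, aca, #)
  read a, top #: go to q0, push A# → (q0, ca, A#)
  read c, top A: go to q1, push A → (q1, a, A#)
  read a, top A: go to q1, push ε → (q1, ε, #)
All input consumed in state q1 with stack #.

#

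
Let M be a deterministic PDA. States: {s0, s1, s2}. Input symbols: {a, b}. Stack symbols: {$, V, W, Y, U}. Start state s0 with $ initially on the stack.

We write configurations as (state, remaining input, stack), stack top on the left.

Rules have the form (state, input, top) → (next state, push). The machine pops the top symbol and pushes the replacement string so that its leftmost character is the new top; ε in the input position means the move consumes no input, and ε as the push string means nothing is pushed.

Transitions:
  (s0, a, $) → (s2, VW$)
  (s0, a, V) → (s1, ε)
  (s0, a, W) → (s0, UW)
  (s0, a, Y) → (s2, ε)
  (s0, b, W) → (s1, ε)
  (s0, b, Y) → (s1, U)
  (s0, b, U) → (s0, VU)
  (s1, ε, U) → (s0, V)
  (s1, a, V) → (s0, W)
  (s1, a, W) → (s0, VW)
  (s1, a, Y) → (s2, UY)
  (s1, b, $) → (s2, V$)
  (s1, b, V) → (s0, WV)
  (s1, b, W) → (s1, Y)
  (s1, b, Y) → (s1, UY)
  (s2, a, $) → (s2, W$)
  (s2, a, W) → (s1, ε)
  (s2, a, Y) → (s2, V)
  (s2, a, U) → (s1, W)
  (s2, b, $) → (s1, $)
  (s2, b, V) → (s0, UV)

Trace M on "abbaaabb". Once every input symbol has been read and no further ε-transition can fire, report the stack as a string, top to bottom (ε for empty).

Y$

(s0, abbaaabb, $)
  read a, top $: go to s2, push VW$ → (s2, bbaaabb, VW$)
  read b, top V: go to s0, push UV → (s0, baaabb, UVW$)
  read b, top U: go to s0, push VU → (s0, aaabb, VUVW$)
  read a, top V: go to s1, push ε → (s1, aabb, UVW$)
  ε-move, top U: go to s0, push V → (s0, aabb, VVW$)
  read a, top V: go to s1, push ε → (s1, abb, VW$)
  read a, top V: go to s0, push W → (s0, bb, WW$)
  read b, top W: go to s1, push ε → (s1, b, W$)
  read b, top W: go to s1, push Y → (s1, ε, Y$)
All input consumed in state s1 with stack Y$.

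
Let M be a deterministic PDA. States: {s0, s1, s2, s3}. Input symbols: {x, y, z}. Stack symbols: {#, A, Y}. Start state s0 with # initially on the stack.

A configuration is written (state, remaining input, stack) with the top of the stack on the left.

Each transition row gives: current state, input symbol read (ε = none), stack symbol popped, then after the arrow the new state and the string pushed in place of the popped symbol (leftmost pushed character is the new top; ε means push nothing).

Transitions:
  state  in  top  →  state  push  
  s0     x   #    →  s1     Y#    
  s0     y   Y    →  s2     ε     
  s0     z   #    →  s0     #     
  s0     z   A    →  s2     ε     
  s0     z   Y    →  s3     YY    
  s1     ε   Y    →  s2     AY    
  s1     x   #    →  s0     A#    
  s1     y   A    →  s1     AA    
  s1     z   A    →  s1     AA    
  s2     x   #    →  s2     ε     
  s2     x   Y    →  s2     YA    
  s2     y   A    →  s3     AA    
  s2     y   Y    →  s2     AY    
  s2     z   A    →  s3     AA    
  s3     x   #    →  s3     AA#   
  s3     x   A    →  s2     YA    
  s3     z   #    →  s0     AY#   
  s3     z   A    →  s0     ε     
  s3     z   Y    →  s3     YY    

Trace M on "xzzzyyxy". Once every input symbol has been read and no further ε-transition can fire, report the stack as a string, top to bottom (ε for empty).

(s0, xzzzyyxy, #)
  read x, top #: go to s1, push Y# → (s1, zzzyyxy, Y#)
  ε-move, top Y: go to s2, push AY → (s2, zzzyyxy, AY#)
  read z, top A: go to s3, push AA → (s3, zzyyxy, AAY#)
  read z, top A: go to s0, push ε → (s0, zyyxy, AY#)
  read z, top A: go to s2, push ε → (s2, yyxy, Y#)
  read y, top Y: go to s2, push AY → (s2, yxy, AY#)
  read y, top A: go to s3, push AA → (s3, xy, AAY#)
  read x, top A: go to s2, push YA → (s2, y, YAAY#)
  read y, top Y: go to s2, push AY → (s2, ε, AYAAY#)
All input consumed in state s2 with stack AYAAY#.

AYAAY#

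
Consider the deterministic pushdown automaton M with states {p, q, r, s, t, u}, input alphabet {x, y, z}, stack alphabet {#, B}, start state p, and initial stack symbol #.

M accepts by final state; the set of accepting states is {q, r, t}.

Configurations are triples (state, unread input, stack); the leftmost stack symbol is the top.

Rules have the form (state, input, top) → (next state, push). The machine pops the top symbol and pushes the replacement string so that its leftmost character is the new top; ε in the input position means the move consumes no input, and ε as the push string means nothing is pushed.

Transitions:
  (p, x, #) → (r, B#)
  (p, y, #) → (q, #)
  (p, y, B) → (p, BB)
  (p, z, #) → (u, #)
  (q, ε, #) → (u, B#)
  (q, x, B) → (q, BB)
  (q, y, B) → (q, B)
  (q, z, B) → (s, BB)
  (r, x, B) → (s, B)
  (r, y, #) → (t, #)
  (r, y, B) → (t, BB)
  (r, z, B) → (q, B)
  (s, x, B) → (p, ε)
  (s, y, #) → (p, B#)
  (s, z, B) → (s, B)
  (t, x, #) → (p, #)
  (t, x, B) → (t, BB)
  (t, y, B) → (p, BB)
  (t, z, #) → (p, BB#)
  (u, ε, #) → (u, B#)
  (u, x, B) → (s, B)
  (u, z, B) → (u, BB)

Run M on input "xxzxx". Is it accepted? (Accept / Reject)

Accept

(p, xxzxx, #)
  read x, top #: go to r, push B# → (r, xzxx, B#)
  read x, top B: go to s, push B → (s, zxx, B#)
  read z, top B: go to s, push B → (s, xx, B#)
  read x, top B: go to p, push ε → (p, x, #)
  read x, top #: go to r, push B# → (r, ε, B#)
All input consumed; state r ∈ F.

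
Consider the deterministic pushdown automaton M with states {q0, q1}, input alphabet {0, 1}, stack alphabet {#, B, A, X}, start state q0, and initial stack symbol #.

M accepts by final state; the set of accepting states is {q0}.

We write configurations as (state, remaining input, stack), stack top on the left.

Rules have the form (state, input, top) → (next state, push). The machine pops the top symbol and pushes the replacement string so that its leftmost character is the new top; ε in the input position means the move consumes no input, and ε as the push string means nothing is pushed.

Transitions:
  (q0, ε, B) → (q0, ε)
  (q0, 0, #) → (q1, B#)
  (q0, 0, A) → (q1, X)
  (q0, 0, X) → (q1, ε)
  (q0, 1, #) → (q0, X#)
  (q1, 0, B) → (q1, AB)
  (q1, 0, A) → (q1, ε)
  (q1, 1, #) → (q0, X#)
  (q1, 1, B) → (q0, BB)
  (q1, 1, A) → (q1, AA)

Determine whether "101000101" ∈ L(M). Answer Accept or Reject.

Reject

(q0, 101000101, #) ⊢ (q0, 01000101, X#) ⊢ (q1, 1000101, #) ⊢ (q0, 000101, X#) ⊢ (q1, 00101, #)
No transition applies at (q1, 00101, #); input not fully consumed.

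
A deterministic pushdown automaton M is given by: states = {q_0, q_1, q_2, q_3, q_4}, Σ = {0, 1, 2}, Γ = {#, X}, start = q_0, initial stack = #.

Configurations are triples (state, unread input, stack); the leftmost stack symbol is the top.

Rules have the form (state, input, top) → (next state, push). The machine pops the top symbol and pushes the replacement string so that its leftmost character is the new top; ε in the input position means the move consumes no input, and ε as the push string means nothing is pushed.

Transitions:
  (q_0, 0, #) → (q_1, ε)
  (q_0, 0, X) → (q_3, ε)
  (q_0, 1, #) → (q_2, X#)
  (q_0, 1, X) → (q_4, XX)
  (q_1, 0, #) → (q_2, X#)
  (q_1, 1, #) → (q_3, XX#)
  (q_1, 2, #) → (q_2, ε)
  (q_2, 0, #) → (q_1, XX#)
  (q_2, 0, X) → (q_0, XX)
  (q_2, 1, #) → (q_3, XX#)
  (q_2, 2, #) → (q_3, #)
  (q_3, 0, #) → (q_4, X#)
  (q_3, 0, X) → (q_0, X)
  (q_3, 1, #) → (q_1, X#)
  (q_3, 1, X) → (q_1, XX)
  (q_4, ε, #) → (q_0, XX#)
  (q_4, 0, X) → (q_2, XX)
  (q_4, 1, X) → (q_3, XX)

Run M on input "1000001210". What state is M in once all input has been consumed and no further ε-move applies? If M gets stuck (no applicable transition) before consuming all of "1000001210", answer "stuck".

(q_0, 1000001210, #)
  read 1, top #: go to q_2, push X# → (q_2, 000001210, X#)
  read 0, top X: go to q_0, push XX → (q_0, 00001210, XX#)
  read 0, top X: go to q_3, push ε → (q_3, 0001210, X#)
  read 0, top X: go to q_0, push X → (q_0, 001210, X#)
  read 0, top X: go to q_3, push ε → (q_3, 01210, #)
  read 0, top #: go to q_4, push X# → (q_4, 1210, X#)
  read 1, top X: go to q_3, push XX → (q_3, 210, XX#)
No transition for (q_3, 2, top X); M blocks with input 210 remaining.

stuck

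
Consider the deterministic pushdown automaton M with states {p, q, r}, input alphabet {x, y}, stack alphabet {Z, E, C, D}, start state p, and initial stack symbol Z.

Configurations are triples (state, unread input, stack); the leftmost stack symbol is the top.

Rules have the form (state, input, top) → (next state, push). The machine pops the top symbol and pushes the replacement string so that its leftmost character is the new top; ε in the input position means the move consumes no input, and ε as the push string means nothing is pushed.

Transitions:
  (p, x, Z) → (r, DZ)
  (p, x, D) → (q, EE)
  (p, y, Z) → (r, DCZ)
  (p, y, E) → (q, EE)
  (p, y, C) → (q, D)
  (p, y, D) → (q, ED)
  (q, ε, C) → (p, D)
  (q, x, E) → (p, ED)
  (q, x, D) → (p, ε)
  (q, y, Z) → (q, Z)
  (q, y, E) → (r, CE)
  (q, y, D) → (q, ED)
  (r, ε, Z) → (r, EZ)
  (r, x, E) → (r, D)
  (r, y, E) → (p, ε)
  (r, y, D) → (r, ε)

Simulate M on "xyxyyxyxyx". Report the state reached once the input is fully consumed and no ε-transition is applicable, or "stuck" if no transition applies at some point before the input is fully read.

(p, xyxyyxyxyx, Z) ⊢ (r, yxyyxyxyx, DZ) ⊢ (r, xyyxyxyx, Z) ⊢ (r, xyyxyxyx, EZ) ⊢ (r, yyxyxyx, DZ) ⊢ (r, yxyxyx, Z) ⊢ (r, yxyxyx, EZ) ⊢ (p, xyxyx, Z) ⊢ (r, yxyx, DZ) ⊢ (r, xyx, Z) ⊢ (r, xyx, EZ) ⊢ (r, yx, DZ) ⊢ (r, x, Z) ⊢ (r, x, EZ) ⊢ (r, ε, DZ)
All input consumed; M is in state r.

r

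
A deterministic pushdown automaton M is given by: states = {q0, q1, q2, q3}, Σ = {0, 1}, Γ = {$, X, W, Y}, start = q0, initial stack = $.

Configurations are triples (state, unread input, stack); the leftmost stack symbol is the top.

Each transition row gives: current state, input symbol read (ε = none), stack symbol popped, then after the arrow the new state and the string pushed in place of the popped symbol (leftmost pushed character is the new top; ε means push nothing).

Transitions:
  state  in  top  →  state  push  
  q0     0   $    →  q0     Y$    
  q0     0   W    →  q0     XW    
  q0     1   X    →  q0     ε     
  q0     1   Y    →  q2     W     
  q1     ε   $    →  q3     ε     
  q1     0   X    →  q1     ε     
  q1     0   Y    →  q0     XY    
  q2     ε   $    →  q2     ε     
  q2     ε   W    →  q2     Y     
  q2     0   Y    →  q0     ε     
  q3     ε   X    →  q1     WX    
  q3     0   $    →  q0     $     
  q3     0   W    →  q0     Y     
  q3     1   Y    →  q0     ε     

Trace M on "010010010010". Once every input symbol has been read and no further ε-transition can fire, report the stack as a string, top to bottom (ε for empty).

$

(q0, 010010010010, $)
  read 0, top $: go to q0, push Y$ → (q0, 10010010010, Y$)
  read 1, top Y: go to q2, push W → (q2, 0010010010, W$)
  ε-move, top W: go to q2, push Y → (q2, 0010010010, Y$)
  read 0, top Y: go to q0, push ε → (q0, 010010010, $)
  read 0, top $: go to q0, push Y$ → (q0, 10010010, Y$)
  read 1, top Y: go to q2, push W → (q2, 0010010, W$)
  ε-move, top W: go to q2, push Y → (q2, 0010010, Y$)
  read 0, top Y: go to q0, push ε → (q0, 010010, $)
  read 0, top $: go to q0, push Y$ → (q0, 10010, Y$)
  read 1, top Y: go to q2, push W → (q2, 0010, W$)
  ε-move, top W: go to q2, push Y → (q2, 0010, Y$)
  read 0, top Y: go to q0, push ε → (q0, 010, $)
  read 0, top $: go to q0, push Y$ → (q0, 10, Y$)
  read 1, top Y: go to q2, push W → (q2, 0, W$)
  ε-move, top W: go to q2, push Y → (q2, 0, Y$)
  read 0, top Y: go to q0, push ε → (q0, ε, $)
All input consumed in state q0 with stack $.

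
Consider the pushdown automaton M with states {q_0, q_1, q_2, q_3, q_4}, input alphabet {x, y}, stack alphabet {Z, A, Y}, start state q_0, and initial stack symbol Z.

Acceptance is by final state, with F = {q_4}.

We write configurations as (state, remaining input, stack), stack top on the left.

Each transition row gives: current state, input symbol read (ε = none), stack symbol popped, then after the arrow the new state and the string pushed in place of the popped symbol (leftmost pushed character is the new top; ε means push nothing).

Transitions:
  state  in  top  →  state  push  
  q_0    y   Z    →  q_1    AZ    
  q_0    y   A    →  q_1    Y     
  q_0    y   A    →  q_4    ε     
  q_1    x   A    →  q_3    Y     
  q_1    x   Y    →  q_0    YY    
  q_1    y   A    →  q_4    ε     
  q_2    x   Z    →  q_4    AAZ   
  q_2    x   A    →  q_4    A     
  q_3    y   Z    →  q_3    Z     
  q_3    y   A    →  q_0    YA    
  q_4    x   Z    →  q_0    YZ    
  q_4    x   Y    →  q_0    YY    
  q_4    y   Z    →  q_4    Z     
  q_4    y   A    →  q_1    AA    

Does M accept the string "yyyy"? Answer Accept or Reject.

Accept

One accepting computation: (q_0, yyyy, Z) ⊢ (q_1, yyy, AZ) ⊢ (q_4, yy, Z) ⊢ (q_4, y, Z) ⊢ (q_4, ε, Z)
All input consumed and state q_4 ∈ F.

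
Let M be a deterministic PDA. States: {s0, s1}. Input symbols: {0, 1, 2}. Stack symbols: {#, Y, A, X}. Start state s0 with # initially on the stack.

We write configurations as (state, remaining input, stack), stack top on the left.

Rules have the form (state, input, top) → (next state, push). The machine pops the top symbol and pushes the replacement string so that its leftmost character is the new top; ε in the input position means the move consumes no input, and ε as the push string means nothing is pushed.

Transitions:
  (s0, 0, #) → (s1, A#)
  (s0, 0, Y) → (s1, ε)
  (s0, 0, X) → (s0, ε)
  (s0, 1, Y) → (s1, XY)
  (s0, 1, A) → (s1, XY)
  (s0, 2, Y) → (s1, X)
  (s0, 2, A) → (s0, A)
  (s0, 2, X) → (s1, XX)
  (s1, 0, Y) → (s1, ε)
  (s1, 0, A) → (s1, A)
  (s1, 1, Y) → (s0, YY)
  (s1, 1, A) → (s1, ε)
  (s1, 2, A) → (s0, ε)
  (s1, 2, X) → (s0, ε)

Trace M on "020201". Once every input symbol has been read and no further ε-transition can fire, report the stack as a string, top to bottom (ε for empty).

#

(s0, 020201, #) ⊢ (s1, 20201, A#) ⊢ (s0, 0201, #) ⊢ (s1, 201, A#) ⊢ (s0, 01, #) ⊢ (s1, 1, A#) ⊢ (s1, ε, #)
All input consumed in state s1 with stack #.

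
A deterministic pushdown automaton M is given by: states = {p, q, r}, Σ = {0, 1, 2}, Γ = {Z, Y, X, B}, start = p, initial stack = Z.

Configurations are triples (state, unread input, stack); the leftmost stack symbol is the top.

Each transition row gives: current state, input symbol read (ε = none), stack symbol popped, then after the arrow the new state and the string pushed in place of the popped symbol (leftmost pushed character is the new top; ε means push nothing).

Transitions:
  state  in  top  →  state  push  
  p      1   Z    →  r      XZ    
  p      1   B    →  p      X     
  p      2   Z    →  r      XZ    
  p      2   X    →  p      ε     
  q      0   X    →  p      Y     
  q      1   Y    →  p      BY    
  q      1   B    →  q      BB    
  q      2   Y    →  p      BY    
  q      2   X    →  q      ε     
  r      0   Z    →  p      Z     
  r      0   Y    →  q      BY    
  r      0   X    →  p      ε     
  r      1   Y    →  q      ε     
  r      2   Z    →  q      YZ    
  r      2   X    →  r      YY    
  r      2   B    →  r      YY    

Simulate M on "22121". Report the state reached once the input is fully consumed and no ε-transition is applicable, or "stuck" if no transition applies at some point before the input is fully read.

(p, 22121, Z)
  read 2, top Z: go to r, push XZ → (r, 2121, XZ)
  read 2, top X: go to r, push YY → (r, 121, YYZ)
  read 1, top Y: go to q, push ε → (q, 21, YZ)
  read 2, top Y: go to p, push BY → (p, 1, BYZ)
  read 1, top B: go to p, push X → (p, ε, XYZ)
All input consumed; M is in state p.

p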